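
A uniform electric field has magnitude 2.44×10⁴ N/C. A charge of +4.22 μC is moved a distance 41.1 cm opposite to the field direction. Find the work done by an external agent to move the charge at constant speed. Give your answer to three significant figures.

0.0423 J

The potential change for a displacement 41.1 cm opposite to the field direction is ΔV = +Ed = 1.00×10⁴ V.
W_ext = qΔV = 0.0423 J.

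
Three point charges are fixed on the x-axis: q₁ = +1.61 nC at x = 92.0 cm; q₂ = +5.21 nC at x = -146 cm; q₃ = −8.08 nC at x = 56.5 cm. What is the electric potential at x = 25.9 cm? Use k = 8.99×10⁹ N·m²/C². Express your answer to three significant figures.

Electric potential is a scalar, so the contributions from each charge add algebraically: V = Σ kqᵢ/rᵢ.
Distances from the field point to each charge: r₁ = 0.661 m, r₂ = 1.72 m, r₃ = 0.306 m.
V = k[(1.61×10⁻⁹)/(0.661) + (5.21×10⁻⁹)/(1.72) + (-8.08×10⁻⁹)/(0.306)] = -188 V.

-188 V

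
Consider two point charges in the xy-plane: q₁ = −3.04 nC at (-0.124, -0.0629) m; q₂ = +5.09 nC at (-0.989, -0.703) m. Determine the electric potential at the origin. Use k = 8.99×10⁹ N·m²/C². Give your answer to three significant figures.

Electric potential is a scalar, so the contributions from each charge add algebraically: V = Σ kqᵢ/rᵢ.
Distances from the field point to each charge: r₁ = 0.139 m, r₂ = 1.21 m.
V = k[(-3.04×10⁻⁹)/(0.139) + (5.09×10⁻⁹)/(1.21)] = -159 V.

-159 V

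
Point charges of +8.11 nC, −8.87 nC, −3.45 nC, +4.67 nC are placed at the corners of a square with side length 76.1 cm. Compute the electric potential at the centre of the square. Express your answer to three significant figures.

7.69 V

Electric potential is a scalar, so the contributions from each charge add algebraically: V = Σ kqᵢ/rᵢ.
The distance from each corner to the centre is a√2/2 = 0.538 m.
V = k[(8.11×10⁻⁹)/(0.538) + (-8.87×10⁻⁹)/(0.538) + (-3.45×10⁻⁹)/(0.538) + (4.67×10⁻⁹)/(0.538)] = 7.69 V.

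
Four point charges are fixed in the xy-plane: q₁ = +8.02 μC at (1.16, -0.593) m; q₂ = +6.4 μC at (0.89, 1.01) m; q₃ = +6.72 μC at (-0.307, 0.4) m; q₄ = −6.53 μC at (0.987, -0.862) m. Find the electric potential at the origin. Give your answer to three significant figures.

Electric potential is a scalar, so the contributions from each charge add algebraically: V = Σ kqᵢ/rᵢ.
Distances from the field point to each charge: r₁ = 1.30 m, r₂ = 1.35 m, r₃ = 0.504 m, r₄ = 1.31 m.
V = k[(8.02×10⁻⁶)/(1.30) + (6.40×10⁻⁶)/(1.35) + (6.72×10⁻⁶)/(0.504) + (-6.53×10⁻⁶)/(1.31)] = 1.73×10⁵ V.

1.73×10⁵ V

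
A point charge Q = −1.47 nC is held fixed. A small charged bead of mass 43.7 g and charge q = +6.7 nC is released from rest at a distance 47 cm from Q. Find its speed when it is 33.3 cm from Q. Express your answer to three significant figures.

1.88×10⁻³ m/s

Only the electrostatic force acts, so mechanical energy is conserved: ½mv² = U₁ − U₂ = kQq(1/r₁ − 1/r₂).
U₁ − U₂ = (8.99×10⁹ N·m²/C²)(-1.47×10⁻⁹ C)(6.70×10⁻⁹ C)(1/0.470 − 1/0.333) = 7.75×10⁻⁸ J.
v = √(2·7.75×10⁻⁸/0.0437) = 1.88×10⁻³ m/s.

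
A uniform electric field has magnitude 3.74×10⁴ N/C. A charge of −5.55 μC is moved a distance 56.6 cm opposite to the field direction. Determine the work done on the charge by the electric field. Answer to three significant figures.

The potential change for a displacement 56.6 cm opposite to the field direction is ΔV = +Ed = 2.12×10⁴ V.
W_field = −qΔV = 0.117 J.

0.117 J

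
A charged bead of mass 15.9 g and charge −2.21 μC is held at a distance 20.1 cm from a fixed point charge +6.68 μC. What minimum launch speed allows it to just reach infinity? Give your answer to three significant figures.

9.11 m/s

To just escape, total mechanical energy must reach zero at infinity: ½mv²_min + U = 0, so ½mv²_min = −U = |kQq|/r.
|U| = |kQq|/r = (8.99×10⁹ N·m²/C²)(6.68×10⁻⁶)(2.21×10⁻⁶)/(0.201) = 0.660 J.
v_min = √(2|U|/m) = √(2·0.660/0.0159) = 9.11 m/s.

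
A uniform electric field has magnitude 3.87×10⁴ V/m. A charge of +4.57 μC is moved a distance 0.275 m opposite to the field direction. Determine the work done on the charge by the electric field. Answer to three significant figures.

-0.0486 J

The potential change for a displacement 0.275 m opposite to the field direction is ΔV = +Ed = 1.06×10⁴ V.
W_field = −qΔV = -0.0486 J.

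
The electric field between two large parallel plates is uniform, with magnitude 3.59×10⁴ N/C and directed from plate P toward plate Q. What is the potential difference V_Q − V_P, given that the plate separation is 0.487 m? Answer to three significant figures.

-1.75×10⁴ V

In a uniform field, potential decreases in the direction of E: ΔV = −E·d for a displacement d parallel to E.
Going from P to Q is a displacement of 0.487 m along the field, so V_Q − V_P = −Ed = -1.75×10⁴ V.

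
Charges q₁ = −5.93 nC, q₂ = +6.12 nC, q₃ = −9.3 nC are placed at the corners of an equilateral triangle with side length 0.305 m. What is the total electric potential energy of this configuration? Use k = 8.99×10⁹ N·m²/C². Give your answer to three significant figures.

-1.12×10⁻⁶ J

The assembly work is the sum of pairwise potential energies, U = Σ_{i<j} kqᵢqⱼ/rᵢⱼ.
All three pair separations equal the side length, 0.305 m.
U = (-1.07×10⁻⁶) + (1.63×10⁻⁶) + (-1.68×10⁻⁶) = -1.12×10⁻⁶ J.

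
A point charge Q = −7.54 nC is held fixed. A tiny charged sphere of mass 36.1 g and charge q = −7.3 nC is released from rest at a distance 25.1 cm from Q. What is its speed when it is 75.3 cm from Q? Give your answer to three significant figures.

8.53×10⁻³ m/s

Only the electrostatic force acts, so mechanical energy is conserved: ½mv² = U₁ − U₂ = kQq(1/r₁ − 1/r₂).
U₁ − U₂ = (8.99×10⁹ N·m²/C²)(-7.54×10⁻⁹ C)(-7.30×10⁻⁹ C)(1/0.251 − 1/0.753) = 1.31×10⁻⁶ J.
v = √(2·1.31×10⁻⁶/0.0361) = 8.53×10⁻³ m/s.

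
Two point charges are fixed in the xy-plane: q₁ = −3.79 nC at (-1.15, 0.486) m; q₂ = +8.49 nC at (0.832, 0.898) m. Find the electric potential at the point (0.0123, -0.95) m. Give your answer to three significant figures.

Electric potential is a scalar, so the contributions from each charge add algebraically: V = Σ kqᵢ/rᵢ.
Distances from the field point to each charge: r₁ = 1.85 m, r₂ = 2.02 m.
V = k[(-3.79×10⁻⁹)/(1.85) + (8.49×10⁻⁹)/(2.02)] = 19.3 V.

19.3 V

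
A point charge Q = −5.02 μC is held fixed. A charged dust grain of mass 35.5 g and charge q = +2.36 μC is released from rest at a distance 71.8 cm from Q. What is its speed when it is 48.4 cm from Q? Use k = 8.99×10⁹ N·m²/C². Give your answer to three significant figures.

Only the electrostatic force acts, so mechanical energy is conserved: ½mv² = U₁ − U₂ = kQq(1/r₁ − 1/r₂).
U₁ − U₂ = (8.99×10⁹ N·m²/C²)(-5.02×10⁻⁶ C)(2.36×10⁻⁶ C)(1/0.718 − 1/0.484) = 0.0717 J.
v = √(2·0.0717/0.0355) = 2.01 m/s.

2.01 m/s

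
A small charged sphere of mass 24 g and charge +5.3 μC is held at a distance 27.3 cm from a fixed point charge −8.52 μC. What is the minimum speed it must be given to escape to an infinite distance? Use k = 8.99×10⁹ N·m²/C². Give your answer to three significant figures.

To just escape, total mechanical energy must reach zero at infinity: ½mv²_min + U = 0, so ½mv²_min = −U = |kQq|/r.
|U| = |kQq|/r = (8.99×10⁹ N·m²/C²)(8.52×10⁻⁶)(5.30×10⁻⁶)/(0.273) = 1.49 J.
v_min = √(2|U|/m) = √(2·1.49/0.0240) = 11.1 m/s.

11.1 m/s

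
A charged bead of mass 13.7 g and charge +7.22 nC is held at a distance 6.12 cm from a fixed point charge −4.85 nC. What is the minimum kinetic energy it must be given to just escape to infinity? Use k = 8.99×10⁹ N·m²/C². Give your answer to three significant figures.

5.14×10⁻⁶ J

To just escape, total mechanical energy must reach zero at infinity: ½mv²_min + U = 0, so ½mv²_min = −U = |kQq|/r.
|U| = |kQq|/r = (8.99×10⁹ N·m²/C²)(4.85×10⁻⁹)(7.22×10⁻⁹)/(0.0612) = 5.14×10⁻⁶ J.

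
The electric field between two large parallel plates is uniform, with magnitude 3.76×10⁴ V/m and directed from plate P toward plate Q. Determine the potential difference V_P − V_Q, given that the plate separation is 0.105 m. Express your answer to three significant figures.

3950 V

In a uniform field, potential decreases in the direction of E: ΔV = −E·d for a displacement d parallel to E.
Going from Q to P is a displacement of 0.105 m opposite to the field, so V_P − V_Q = +Ed = 3950 V.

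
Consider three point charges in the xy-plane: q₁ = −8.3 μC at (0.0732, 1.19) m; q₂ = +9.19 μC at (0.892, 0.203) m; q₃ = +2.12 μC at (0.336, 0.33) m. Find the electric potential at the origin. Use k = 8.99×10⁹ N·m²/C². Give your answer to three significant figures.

6.82×10⁴ V

The total potential is the scalar sum of each charge's contribution, V = Σ kqᵢ/rᵢ.
Distances from the field point to each charge: r₁ = 1.19 m, r₂ = 0.915 m, r₃ = 0.471 m.
V = k[(-8.30×10⁻⁶)/(1.19) + (9.19×10⁻⁶)/(0.915) + (2.12×10⁻⁶)/(0.471)] = 6.82×10⁴ V.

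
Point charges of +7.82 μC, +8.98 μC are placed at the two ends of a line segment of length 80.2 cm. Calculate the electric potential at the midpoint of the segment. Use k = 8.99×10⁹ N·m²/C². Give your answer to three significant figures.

Electric potential is a scalar, so the contributions from each charge add algebraically: V = Σ kqᵢ/rᵢ.
Each charge is 0.401 m from the midpoint.
V = k[(7.82×10⁻⁶)/(0.401) + (8.98×10⁻⁶)/(0.401)] = 3.77×10⁵ V.

3.77×10⁵ V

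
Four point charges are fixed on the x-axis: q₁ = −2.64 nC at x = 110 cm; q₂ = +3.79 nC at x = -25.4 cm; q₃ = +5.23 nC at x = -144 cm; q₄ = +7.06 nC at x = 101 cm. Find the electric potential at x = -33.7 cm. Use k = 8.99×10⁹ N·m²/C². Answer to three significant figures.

The total potential is the scalar sum of each charge's contribution, V = Σ kqᵢ/rᵢ.
Distances from the field point to each charge: r₁ = 1.44 m, r₂ = 0.0830 m, r₃ = 1.10 m, r₄ = 1.35 m.
V = k[(-2.64×10⁻⁹)/(1.44) + (3.79×10⁻⁹)/(0.0830) + (5.23×10⁻⁹)/(1.10) + (7.06×10⁻⁹)/(1.35)] = 484 V.

484 V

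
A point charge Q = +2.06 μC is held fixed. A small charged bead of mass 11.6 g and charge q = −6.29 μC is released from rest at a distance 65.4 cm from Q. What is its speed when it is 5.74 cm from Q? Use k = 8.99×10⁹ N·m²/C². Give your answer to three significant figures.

17.9 m/s

Only the electrostatic force acts, so mechanical energy is conserved: ½mv² = U₁ − U₂ = kQq(1/r₁ − 1/r₂).
U₁ − U₂ = (8.99×10⁹ N·m²/C²)(2.06×10⁻⁶ C)(-6.29×10⁻⁶ C)(1/0.654 − 1/0.0574) = 1.85 J.
v = √(2·1.85/0.0116) = 17.9 m/s.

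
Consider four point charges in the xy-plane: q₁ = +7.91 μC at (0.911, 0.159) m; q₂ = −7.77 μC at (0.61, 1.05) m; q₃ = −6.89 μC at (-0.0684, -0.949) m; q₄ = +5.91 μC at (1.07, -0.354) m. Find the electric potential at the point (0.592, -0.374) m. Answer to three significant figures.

The total potential is the scalar sum of each charge's contribution, V = Σ kqᵢ/rᵢ.
Distances from the field point to each charge: r₁ = 0.621 m, r₂ = 1.42 m, r₃ = 0.876 m, r₄ = 0.478 m.
V = k[(7.91×10⁻⁶)/(0.621) + (-7.77×10⁻⁶)/(1.42) + (-6.89×10⁻⁶)/(0.876) + (5.91×10⁻⁶)/(0.478)] = 1.06×10⁵ V.

1.06×10⁵ V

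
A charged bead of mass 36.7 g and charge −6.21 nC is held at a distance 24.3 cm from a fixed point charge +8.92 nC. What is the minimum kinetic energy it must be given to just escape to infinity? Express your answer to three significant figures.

2.05×10⁻⁶ J

To just escape, total mechanical energy must reach zero at infinity: ½mv²_min + U = 0, so ½mv²_min = −U = |kQq|/r.
|U| = |kQq|/r = (8.99×10⁹ N·m²/C²)(8.92×10⁻⁹)(6.21×10⁻⁹)/(0.243) = 2.05×10⁻⁶ J.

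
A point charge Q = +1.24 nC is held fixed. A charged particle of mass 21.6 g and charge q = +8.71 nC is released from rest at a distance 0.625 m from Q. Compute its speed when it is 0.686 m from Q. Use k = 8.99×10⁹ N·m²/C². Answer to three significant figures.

1.13×10⁻³ m/s

Only the electrostatic force acts, so mechanical energy is conserved: ½mv² = U₁ − U₂ = kQq(1/r₁ − 1/r₂).
U₁ − U₂ = (8.99×10⁹ N·m²/C²)(1.24×10⁻⁹ C)(8.71×10⁻⁹ C)(1/0.625 − 1/0.686) = 1.38×10⁻⁸ J.
v = √(2·1.38×10⁻⁸/0.0216) = 1.13×10⁻³ m/s.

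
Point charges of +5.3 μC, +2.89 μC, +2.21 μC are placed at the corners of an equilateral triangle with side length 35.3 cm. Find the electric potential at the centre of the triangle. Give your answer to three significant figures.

4.59×10⁵ V

Electric potential is a scalar, so the contributions from each charge add algebraically: V = Σ kqᵢ/rᵢ.
The distance from each vertex to the centroid is a/√3 = 0.204 m.
V = k[(5.30×10⁻⁶)/(0.204) + (2.89×10⁻⁶)/(0.204) + (2.21×10⁻⁶)/(0.204)] = 4.59×10⁵ V.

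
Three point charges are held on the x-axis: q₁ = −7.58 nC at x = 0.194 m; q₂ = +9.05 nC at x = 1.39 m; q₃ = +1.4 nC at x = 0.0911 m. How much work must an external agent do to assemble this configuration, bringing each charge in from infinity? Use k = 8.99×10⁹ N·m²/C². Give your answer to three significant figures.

-1.36×10⁻⁶ J

The assembly work is the sum of pairwise potential energies, U = Σ_{i<j} kqᵢqⱼ/rᵢⱼ.
Pair separations: r₁₂ = 1.20 m, r₁₃ = 0.103 m, r₂₃ = 1.30 m.
U = (-5.16×10⁻⁷) + (-9.27×10⁻⁷) + (8.77×10⁻⁸) = -1.36×10⁻⁶ J.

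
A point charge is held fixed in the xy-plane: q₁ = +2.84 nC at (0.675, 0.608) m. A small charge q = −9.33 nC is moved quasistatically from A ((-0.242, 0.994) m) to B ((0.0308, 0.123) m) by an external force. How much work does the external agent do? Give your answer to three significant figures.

For quasistatic motion the external work equals the change in potential energy: W_ext = qΔV = q(V_B − V_A).
At A: distance to the source charge is 0.995 m; V_A = kq₁/r = 25.7 V.
At B: distance to the source charge is 0.806 m; V_B = kq₁/r = 31.7 V.
ΔV = V_B − V_A = 6.00 V.
W_ext = qΔV = (-9.33×10⁻⁹ C)(6.00 V) = -5.60×10⁻⁸ J.

-5.60×10⁻⁸ J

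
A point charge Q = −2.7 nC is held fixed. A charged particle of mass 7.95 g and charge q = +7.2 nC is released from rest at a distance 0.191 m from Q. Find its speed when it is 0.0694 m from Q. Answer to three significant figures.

Only the electrostatic force acts, so mechanical energy is conserved: ½mv² = U₁ − U₂ = kQq(1/r₁ − 1/r₂).
U₁ − U₂ = (8.99×10⁹ N·m²/C²)(-2.70×10⁻⁹ C)(7.20×10⁻⁹ C)(1/0.191 − 1/0.0694) = 1.60×10⁻⁶ J.
v = √(2·1.60×10⁻⁶/7.95×10⁻³) = 0.0201 m/s.

0.0201 m/s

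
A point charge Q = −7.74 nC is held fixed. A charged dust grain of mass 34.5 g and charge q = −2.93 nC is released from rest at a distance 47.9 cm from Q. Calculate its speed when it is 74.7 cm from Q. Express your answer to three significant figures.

Only the electrostatic force acts, so mechanical energy is conserved: ½mv² = U₁ − U₂ = kQq(1/r₁ − 1/r₂).
U₁ − U₂ = (8.99×10⁹ N·m²/C²)(-7.74×10⁻⁹ C)(-2.93×10⁻⁹ C)(1/0.479 − 1/0.747) = 1.53×10⁻⁷ J.
v = √(2·1.53×10⁻⁷/0.0345) = 2.98×10⁻³ m/s.

2.98×10⁻³ m/s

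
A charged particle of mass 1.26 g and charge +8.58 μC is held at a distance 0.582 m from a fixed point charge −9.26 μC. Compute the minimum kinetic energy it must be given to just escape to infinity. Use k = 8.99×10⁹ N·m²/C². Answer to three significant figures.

To just escape, total mechanical energy must reach zero at infinity: ½mv²_min + U = 0, so ½mv²_min = −U = |kQq|/r.
|U| = |kQq|/r = (8.99×10⁹ N·m²/C²)(9.26×10⁻⁶)(8.58×10⁻⁶)/(0.582) = 1.23 J.

1.23 J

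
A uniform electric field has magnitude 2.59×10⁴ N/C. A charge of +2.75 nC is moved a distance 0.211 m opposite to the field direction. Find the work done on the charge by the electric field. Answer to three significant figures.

-1.50×10⁻⁵ J

The potential change for a displacement 0.211 m opposite to the field direction is ΔV = +Ed = 5460 V.
W_field = −qΔV = -1.50×10⁻⁵ J.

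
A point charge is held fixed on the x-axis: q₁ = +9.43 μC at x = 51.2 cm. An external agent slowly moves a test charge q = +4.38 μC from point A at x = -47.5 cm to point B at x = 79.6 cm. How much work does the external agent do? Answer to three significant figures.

For quasistatic motion the external work equals the change in potential energy: W_ext = qΔV = q(V_B − V_A).
At A: distance to the source charge is 0.987 m; V_A = kq₁/r = 8.59×10⁴ V.
At B: distance to the source charge is 0.284 m; V_B = kq₁/r = 2.99×10⁵ V.
ΔV = V_B − V_A = 2.13×10⁵ V.
W_ext = qΔV = (4.38×10⁻⁶ C)(2.13×10⁵ V) = 0.931 J.

0.931 J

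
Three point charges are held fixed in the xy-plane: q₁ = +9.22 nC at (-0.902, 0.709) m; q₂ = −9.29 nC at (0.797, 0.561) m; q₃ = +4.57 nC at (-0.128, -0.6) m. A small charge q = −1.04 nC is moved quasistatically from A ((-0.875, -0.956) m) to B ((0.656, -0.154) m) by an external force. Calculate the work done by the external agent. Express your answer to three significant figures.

8.83×10⁻⁸ J

For quasistatic motion the external work equals the change in potential energy: W_ext = qΔV = q(V_B − V_A).
At A: distances to the source charges are 1.67 m, 2.26 m, 0.827 m; V_A = Σ kqᵢ/rᵢ = 62.4 V.
At B: distances to the source charges are 1.78 m, 0.729 m, 0.902 m; V_B = Σ kqᵢ/rᵢ = -22.5 V.
ΔV = V_B − V_A = -84.9 V.
W_ext = qΔV = (-1.04×10⁻⁹ C)(-84.9 V) = 8.83×10⁻⁸ J.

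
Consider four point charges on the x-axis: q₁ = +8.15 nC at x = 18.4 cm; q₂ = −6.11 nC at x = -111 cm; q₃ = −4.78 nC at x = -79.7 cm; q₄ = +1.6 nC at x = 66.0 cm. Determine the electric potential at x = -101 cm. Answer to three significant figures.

-681 V

The total potential is the scalar sum of each charge's contribution, V = Σ kqᵢ/rᵢ.
Distances from the field point to each charge: r₁ = 1.19 m, r₂ = 0.100 m, r₃ = 0.213 m, r₄ = 1.67 m.
V = k[(8.15×10⁻⁹)/(1.19) + (-6.11×10⁻⁹)/(0.100) + (-4.78×10⁻⁹)/(0.213) + (1.60×10⁻⁹)/(1.67)] = -681 V.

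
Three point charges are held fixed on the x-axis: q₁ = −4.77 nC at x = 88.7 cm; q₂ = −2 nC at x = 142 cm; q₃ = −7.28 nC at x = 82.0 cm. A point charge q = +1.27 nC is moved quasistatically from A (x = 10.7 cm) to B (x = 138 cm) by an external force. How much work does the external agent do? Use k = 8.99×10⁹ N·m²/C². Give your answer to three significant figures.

-6.26×10⁻⁷ J

For quasistatic motion the external work equals the change in potential energy: W_ext = qΔV = q(V_B − V_A).
At A: distances to the source charges are 0.780 m, 1.31 m, 0.713 m; V_A = Σ kqᵢ/rᵢ = -160 V.
At B: distances to the source charges are 0.493 m, 0.0400 m, 0.560 m; V_B = Σ kqᵢ/rᵢ = -653 V.
ΔV = V_B − V_A = -493 V.
W_ext = qΔV = (1.27×10⁻⁹ C)(-493 V) = -6.26×10⁻⁷ J.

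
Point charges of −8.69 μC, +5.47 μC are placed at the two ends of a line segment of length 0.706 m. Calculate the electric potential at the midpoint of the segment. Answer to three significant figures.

The total potential is the scalar sum of each charge's contribution, V = Σ kqᵢ/rᵢ.
Each charge is 0.353 m from the midpoint.
V = k[(-8.69×10⁻⁶)/(0.353) + (5.47×10⁻⁶)/(0.353)] = -8.20×10⁴ V.

-8.20×10⁴ V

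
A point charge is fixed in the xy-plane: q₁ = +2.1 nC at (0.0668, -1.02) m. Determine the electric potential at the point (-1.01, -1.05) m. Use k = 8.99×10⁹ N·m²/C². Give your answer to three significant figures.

17.5 V

Electric potential is a scalar, so the contributions from each charge add algebraically: V = Σ kqᵢ/rᵢ.
Distances from the field point to each charge: r₁ = 1.08 m.
V = k[(2.10×10⁻⁹)/(1.08)] = 17.5 V.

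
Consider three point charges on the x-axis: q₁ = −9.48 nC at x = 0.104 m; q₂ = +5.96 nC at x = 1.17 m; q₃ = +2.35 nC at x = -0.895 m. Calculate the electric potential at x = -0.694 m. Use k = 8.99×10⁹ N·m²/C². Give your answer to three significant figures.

27.1 V

Electric potential is a scalar, so the contributions from each charge add algebraically: V = Σ kqᵢ/rᵢ.
Distances from the field point to each charge: r₁ = 0.798 m, r₂ = 1.86 m, r₃ = 0.201 m.
V = k[(-9.48×10⁻⁹)/(0.798) + (5.96×10⁻⁹)/(1.86) + (2.35×10⁻⁹)/(0.201)] = 27.1 V.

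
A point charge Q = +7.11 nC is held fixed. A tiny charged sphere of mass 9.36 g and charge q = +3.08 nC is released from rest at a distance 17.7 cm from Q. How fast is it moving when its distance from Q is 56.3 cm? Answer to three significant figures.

0.0128 m/s

Only the electrostatic force acts, so mechanical energy is conserved: ½mv² = U₁ − U₂ = kQq(1/r₁ − 1/r₂).
U₁ − U₂ = (8.99×10⁹ N·m²/C²)(7.11×10⁻⁹ C)(3.08×10⁻⁹ C)(1/0.177 − 1/0.563) = 7.63×10⁻⁷ J.
v = √(2·7.63×10⁻⁷/9.36×10⁻³) = 0.0128 m/s.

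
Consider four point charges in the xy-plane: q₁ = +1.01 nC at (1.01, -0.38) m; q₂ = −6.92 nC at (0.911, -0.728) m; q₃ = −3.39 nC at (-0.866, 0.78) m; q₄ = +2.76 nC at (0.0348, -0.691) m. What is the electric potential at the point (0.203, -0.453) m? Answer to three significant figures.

-4.24 V

The total potential is the scalar sum of each charge's contribution, V = Σ kqᵢ/rᵢ.
Distances from the field point to each charge: r₁ = 0.810 m, r₂ = 0.760 m, r₃ = 1.63 m, r₄ = 0.291 m.
V = k[(1.01×10⁻⁹)/(0.810) + (-6.92×10⁻⁹)/(0.760) + (-3.39×10⁻⁹)/(1.63) + (2.76×10⁻⁹)/(0.291)] = -4.24 V.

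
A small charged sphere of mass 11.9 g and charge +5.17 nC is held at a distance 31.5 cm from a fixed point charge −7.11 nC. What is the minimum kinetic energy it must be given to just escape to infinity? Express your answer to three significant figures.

To just escape, total mechanical energy must reach zero at infinity: ½mv²_min + U = 0, so ½mv²_min = −U = |kQq|/r.
|U| = |kQq|/r = (8.99×10⁹ N·m²/C²)(7.11×10⁻⁹)(5.17×10⁻⁹)/(0.315) = 1.05×10⁻⁶ J.

1.05×10⁻⁶ J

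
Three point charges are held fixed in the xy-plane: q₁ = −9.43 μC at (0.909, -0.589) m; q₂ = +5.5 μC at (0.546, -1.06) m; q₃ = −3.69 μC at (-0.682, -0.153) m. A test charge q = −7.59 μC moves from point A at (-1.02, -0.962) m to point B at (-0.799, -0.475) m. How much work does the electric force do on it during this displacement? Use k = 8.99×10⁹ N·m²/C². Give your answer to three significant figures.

The work done by the electric force is W_field = −ΔU = −q(V_B − V_A) = q(V_A − V_B).
At A: distances to the source charges are 1.96 m, 1.57 m, 0.877 m; V_A = Σ kqᵢ/rᵢ = -4.95×10⁴ V.
At B: distances to the source charges are 1.71 m, 1.47 m, 0.343 m; V_B = Σ kqᵢ/rᵢ = -1.13×10⁵ V.
ΔV = V_B − V_A = -6.32×10⁴ V.
W_field = −qΔV = −(-7.59×10⁻⁶ C)(-6.32×10⁴ V) = -0.479 J.

-0.479 J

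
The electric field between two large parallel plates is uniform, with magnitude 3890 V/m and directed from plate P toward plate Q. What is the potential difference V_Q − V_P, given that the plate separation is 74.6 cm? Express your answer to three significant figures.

In a uniform field, potential decreases in the direction of E: ΔV = −E·d for a displacement d parallel to E.
Going from P to Q is a displacement of 74.6 cm along the field, so V_Q − V_P = −Ed = -2900 V.

-2900 V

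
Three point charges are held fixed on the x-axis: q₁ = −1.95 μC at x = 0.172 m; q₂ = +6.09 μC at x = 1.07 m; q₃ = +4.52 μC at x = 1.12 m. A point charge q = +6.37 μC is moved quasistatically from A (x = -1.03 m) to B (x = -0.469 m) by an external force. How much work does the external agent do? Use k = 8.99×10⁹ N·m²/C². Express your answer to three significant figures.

For quasistatic motion the external work equals the change in potential energy: W_ext = qΔV = q(V_B − V_A).
At A: distances to the source charges are 1.20 m, 2.10 m, 2.15 m; V_A = Σ kqᵢ/rᵢ = 3.04×10⁴ V.
At B: distances to the source charges are 0.641 m, 1.54 m, 1.59 m; V_B = Σ kqᵢ/rᵢ = 3.38×10⁴ V.
ΔV = V_B − V_A = 3410 V.
W_ext = qΔV = (6.37×10⁻⁶ C)(3410 V) = 0.0217 J.

0.0217 J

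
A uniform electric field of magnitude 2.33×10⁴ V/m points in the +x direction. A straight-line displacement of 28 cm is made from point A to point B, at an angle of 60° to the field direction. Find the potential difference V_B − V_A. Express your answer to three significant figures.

Only the component of displacement along E changes the potential: ΔV = −E·d·cosθ.
ΔV = −(2.33×10⁴ V/m)(0.280 m)cos60° = -3260 V.

-3260 V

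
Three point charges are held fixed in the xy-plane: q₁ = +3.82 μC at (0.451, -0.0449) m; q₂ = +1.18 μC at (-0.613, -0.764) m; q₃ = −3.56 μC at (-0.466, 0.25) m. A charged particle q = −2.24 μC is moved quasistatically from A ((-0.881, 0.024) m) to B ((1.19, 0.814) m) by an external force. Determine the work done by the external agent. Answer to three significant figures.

-0.102 J

For quasistatic motion the external work equals the change in potential energy: W_ext = qΔV = q(V_B − V_A).
At A: distances to the source charges are 1.33 m, 0.832 m, 0.473 m; V_A = Σ kqᵢ/rᵢ = -2.92×10⁴ V.
At B: distances to the source charges are 1.13 m, 2.40 m, 1.75 m; V_B = Σ kqᵢ/rᵢ = 1.64×10⁴ V.
ΔV = V_B − V_A = 4.57×10⁴ V.
W_ext = qΔV = (-2.24×10⁻⁶ C)(4.57×10⁴ V) = -0.102 J.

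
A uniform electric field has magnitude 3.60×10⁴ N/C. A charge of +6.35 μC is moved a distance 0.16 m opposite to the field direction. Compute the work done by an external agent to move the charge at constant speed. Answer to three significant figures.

0.0366 J

The potential change for a displacement 0.16 m opposite to the field direction is ΔV = +Ed = 5760 V.
W_ext = qΔV = 0.0366 J.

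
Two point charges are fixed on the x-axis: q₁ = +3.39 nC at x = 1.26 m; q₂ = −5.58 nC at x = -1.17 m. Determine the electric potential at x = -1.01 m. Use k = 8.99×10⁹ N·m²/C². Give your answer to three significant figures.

-300 V

The total potential is the scalar sum of each charge's contribution, V = Σ kqᵢ/rᵢ.
Distances from the field point to each charge: r₁ = 2.27 m, r₂ = 0.160 m.
V = k[(3.39×10⁻⁹)/(2.27) + (-5.58×10⁻⁹)/(0.160)] = -300 V.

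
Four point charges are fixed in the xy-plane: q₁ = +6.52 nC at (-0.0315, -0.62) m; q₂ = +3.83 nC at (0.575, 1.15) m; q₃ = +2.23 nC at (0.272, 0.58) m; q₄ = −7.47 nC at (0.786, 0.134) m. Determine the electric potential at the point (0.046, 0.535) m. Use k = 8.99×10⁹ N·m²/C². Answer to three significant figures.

The total potential is the scalar sum of each charge's contribution, V = Σ kqᵢ/rᵢ.
Distances from the field point to each charge: r₁ = 1.16 m, r₂ = 0.811 m, r₃ = 0.230 m, r₄ = 0.842 m.
V = k[(6.52×10⁻⁹)/(1.16) + (3.83×10⁻⁹)/(0.811) + (2.23×10⁻⁹)/(0.230) + (-7.47×10⁻⁹)/(0.842)] = 100 V.

100 V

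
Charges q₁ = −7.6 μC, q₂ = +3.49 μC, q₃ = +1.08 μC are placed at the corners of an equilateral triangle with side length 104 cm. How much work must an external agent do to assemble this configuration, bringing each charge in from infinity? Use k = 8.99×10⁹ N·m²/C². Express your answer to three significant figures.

-0.268 J

The assembly work is the sum of pairwise potential energies, U = Σ_{i<j} kqᵢqⱼ/rᵢⱼ.
All three pair separations equal the side length, 1.04 m.
U = (-0.229) + (-0.0710) + (0.0326) = -0.268 J.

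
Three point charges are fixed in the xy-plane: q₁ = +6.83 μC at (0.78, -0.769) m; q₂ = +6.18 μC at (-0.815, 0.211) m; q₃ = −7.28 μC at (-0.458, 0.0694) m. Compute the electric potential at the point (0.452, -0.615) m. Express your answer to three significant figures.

Electric potential is a scalar, so the contributions from each charge add algebraically: V = Σ kqᵢ/rᵢ.
Distances from the field point to each charge: r₁ = 0.362 m, r₂ = 1.51 m, r₃ = 1.14 m.
V = k[(6.83×10⁻⁶)/(0.362) + (6.18×10⁻⁶)/(1.51) + (-7.28×10⁻⁶)/(1.14)] = 1.49×10⁵ V.

1.49×10⁵ V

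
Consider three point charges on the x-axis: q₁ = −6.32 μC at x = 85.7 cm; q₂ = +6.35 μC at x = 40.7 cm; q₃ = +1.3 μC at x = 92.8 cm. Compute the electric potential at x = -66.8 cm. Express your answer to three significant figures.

2.32×10⁴ V

The total potential is the scalar sum of each charge's contribution, V = Σ kqᵢ/rᵢ.
Distances from the field point to each charge: r₁ = 1.52 m, r₂ = 1.07 m, r₃ = 1.60 m.
V = k[(-6.32×10⁻⁶)/(1.52) + (6.35×10⁻⁶)/(1.07) + (1.30×10⁻⁶)/(1.60)] = 2.32×10⁴ V.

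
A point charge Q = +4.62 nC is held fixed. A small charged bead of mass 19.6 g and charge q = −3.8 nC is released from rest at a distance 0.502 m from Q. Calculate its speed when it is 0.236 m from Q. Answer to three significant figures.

Only the electrostatic force acts, so mechanical energy is conserved: ½mv² = U₁ − U₂ = kQq(1/r₁ − 1/r₂).
U₁ − U₂ = (8.99×10⁹ N·m²/C²)(4.62×10⁻⁹ C)(-3.80×10⁻⁹ C)(1/0.502 − 1/0.236) = 3.54×10⁻⁷ J.
v = √(2·3.54×10⁻⁷/0.0196) = 6.01×10⁻³ m/s.

6.01×10⁻³ m/s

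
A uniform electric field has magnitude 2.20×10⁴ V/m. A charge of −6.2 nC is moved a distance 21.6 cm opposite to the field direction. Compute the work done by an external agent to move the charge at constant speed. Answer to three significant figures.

The potential change for a displacement 21.6 cm opposite to the field direction is ΔV = +Ed = 4750 V.
W_ext = qΔV = -2.95×10⁻⁵ J.

-2.95×10⁻⁵ J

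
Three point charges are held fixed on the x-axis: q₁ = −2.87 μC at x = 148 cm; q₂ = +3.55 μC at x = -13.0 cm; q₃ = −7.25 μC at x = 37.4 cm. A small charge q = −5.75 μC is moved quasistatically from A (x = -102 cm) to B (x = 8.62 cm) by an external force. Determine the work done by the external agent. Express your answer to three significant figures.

For quasistatic motion the external work equals the change in potential energy: W_ext = qΔV = q(V_B − V_A).
At A: distances to the source charges are 2.50 m, 0.890 m, 1.39 m; V_A = Σ kqᵢ/rᵢ = -2.12×10⁴ V.
At B: distances to the source charges are 1.39 m, 0.216 m, 0.288 m; V_B = Σ kqᵢ/rᵢ = -9.74×10⁴ V.
ΔV = V_B − V_A = -7.61×10⁴ V.
W_ext = qΔV = (-5.75×10⁻⁶ C)(-7.61×10⁴ V) = 0.438 J.

0.438 J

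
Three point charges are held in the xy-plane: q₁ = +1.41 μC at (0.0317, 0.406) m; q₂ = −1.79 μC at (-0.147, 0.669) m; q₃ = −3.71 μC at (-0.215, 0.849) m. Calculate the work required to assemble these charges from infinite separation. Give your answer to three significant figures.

0.146 J

The assembly work is the sum of pairwise potential energies, U = Σ_{i<j} kqᵢqⱼ/rᵢⱼ.
Pair separations: r₁₂ = 0.318 m, r₁₃ = 0.507 m, r₂₃ = 0.192 m.
U = (-0.0714) + (-0.0927) + (0.310) = 0.146 J.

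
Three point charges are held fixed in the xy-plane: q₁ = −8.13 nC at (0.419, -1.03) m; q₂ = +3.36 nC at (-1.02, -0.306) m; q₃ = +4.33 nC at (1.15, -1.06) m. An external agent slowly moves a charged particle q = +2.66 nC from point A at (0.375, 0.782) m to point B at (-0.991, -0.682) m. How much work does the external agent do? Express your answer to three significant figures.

1.37×10⁻⁷ J

For quasistatic motion the external work equals the change in potential energy: W_ext = qΔV = q(V_B − V_A).
At A: distances to the source charges are 1.81 m, 1.77 m, 2.00 m; V_A = Σ kqᵢ/rᵢ = -3.77 V.
At B: distances to the source charges are 1.45 m, 0.377 m, 2.17 m; V_B = Σ kqᵢ/rᵢ = 47.7 V.
ΔV = V_B − V_A = 51.4 V.
W_ext = qΔV = (2.66×10⁻⁹ C)(51.4 V) = 1.37×10⁻⁷ J.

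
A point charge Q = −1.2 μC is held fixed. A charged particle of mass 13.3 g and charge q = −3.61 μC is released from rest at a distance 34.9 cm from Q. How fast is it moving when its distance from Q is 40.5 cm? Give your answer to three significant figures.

1.52 m/s

Only the electrostatic force acts, so mechanical energy is conserved: ½mv² = U₁ − U₂ = kQq(1/r₁ − 1/r₂).
U₁ − U₂ = (8.99×10⁹ N·m²/C²)(-1.20×10⁻⁶ C)(-3.61×10⁻⁶ C)(1/0.349 − 1/0.405) = 0.0154 J.
v = √(2·0.0154/0.0133) = 1.52 m/s.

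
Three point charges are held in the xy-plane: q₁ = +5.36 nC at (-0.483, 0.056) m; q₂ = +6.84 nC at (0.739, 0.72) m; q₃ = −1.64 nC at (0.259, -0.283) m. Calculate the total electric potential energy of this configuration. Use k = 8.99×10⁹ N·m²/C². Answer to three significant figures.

4.94×10⁻⁸ J

The assembly work is the sum of pairwise potential energies, U = Σ_{i<j} kqᵢqⱼ/rᵢⱼ.
Pair separations: r₁₂ = 1.39 m, r₁₃ = 0.816 m, r₂₃ = 1.11 m.
U = (2.37×10⁻⁷) + (-9.69×10⁻⁸) + (-9.07×10⁻⁸) = 4.94×10⁻⁸ J.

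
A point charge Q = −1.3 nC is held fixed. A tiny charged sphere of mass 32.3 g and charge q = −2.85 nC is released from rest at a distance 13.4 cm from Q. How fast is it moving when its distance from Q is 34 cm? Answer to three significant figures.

Only the electrostatic force acts, so mechanical energy is conserved: ½mv² = U₁ − U₂ = kQq(1/r₁ − 1/r₂).
U₁ − U₂ = (8.99×10⁹ N·m²/C²)(-1.30×10⁻⁹ C)(-2.85×10⁻⁹ C)(1/0.134 − 1/0.340) = 1.51×10⁻⁷ J.
v = √(2·1.51×10⁻⁷/0.0323) = 3.05×10⁻³ m/s.

3.05×10⁻³ m/s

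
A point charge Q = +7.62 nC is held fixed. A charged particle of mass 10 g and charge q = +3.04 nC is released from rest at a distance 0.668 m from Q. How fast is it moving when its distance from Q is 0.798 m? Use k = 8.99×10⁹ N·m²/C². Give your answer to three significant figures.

Only the electrostatic force acts, so mechanical energy is conserved: ½mv² = U₁ − U₂ = kQq(1/r₁ − 1/r₂).
U₁ − U₂ = (8.99×10⁹ N·m²/C²)(7.62×10⁻⁹ C)(3.04×10⁻⁹ C)(1/0.668 − 1/0.798) = 5.08×10⁻⁸ J.
v = √(2·5.08×10⁻⁸/0.0100) = 3.19×10⁻³ m/s.

3.19×10⁻³ m/s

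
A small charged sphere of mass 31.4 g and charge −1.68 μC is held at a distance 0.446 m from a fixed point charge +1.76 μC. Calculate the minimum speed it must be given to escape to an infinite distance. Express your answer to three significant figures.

1.95 m/s

To just escape, total mechanical energy must reach zero at infinity: ½mv²_min + U = 0, so ½mv²_min = −U = |kQq|/r.
|U| = |kQq|/r = (8.99×10⁹ N·m²/C²)(1.76×10⁻⁶)(1.68×10⁻⁶)/(0.446) = 0.0596 J.
v_min = √(2|U|/m) = √(2·0.0596/0.0314) = 1.95 m/s.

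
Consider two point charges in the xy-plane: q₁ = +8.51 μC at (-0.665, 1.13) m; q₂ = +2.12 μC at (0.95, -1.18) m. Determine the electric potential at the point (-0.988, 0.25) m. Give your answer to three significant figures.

Electric potential is a scalar, so the contributions from each charge add algebraically: V = Σ kqᵢ/rᵢ.
Distances from the field point to each charge: r₁ = 0.937 m, r₂ = 2.41 m.
V = k[(8.51×10⁻⁶)/(0.937) + (2.12×10⁻⁶)/(2.41)] = 8.95×10⁴ V.

8.95×10⁴ V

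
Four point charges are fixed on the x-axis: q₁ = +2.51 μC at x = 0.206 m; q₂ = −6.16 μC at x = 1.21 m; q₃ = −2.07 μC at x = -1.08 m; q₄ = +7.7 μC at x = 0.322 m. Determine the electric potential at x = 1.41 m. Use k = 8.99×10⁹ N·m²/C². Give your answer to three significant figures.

-2.02×10⁵ V

Electric potential is a scalar, so the contributions from each charge add algebraically: V = Σ kqᵢ/rᵢ.
Distances from the field point to each charge: r₁ = 1.20 m, r₂ = 0.200 m, r₃ = 2.49 m, r₄ = 1.09 m.
V = k[(2.51×10⁻⁶)/(1.20) + (-6.16×10⁻⁶)/(0.200) + (-2.07×10⁻⁶)/(2.49) + (7.70×10⁻⁶)/(1.09)] = -2.02×10⁵ V.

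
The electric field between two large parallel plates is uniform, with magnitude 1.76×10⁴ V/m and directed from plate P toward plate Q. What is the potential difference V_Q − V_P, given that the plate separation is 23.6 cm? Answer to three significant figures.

In a uniform field, potential decreases in the direction of E: ΔV = −E·d for a displacement d parallel to E.
Going from P to Q is a displacement of 23.6 cm along the field, so V_Q − V_P = −Ed = -4150 V.

-4150 V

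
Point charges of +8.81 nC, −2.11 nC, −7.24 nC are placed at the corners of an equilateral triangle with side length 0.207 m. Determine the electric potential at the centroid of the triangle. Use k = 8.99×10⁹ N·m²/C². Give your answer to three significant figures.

The total potential is the scalar sum of each charge's contribution, V = Σ kqᵢ/rᵢ.
The distance from each vertex to the centroid is a/√3 = 0.120 m.
V = k[(8.81×10⁻⁹)/(0.120) + (-2.11×10⁻⁹)/(0.120) + (-7.24×10⁻⁹)/(0.120)] = -40.6 V.

-40.6 V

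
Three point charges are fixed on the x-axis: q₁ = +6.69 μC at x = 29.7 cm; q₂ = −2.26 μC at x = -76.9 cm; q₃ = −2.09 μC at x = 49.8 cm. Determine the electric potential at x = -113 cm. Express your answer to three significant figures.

The total potential is the scalar sum of each charge's contribution, V = Σ kqᵢ/rᵢ.
Distances from the field point to each charge: r₁ = 1.43 m, r₂ = 0.361 m, r₃ = 1.63 m.
V = k[(6.69×10⁻⁶)/(1.43) + (-2.26×10⁻⁶)/(0.361) + (-2.09×10⁻⁶)/(1.63)] = -2.57×10⁴ V.

-2.57×10⁴ V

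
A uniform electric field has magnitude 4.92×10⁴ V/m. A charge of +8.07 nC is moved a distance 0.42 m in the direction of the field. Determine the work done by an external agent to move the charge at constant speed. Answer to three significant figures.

-1.67×10⁻⁴ J

The potential change for a displacement 0.42 m in the direction of the field is ΔV = −Ed = -2.07×10⁴ V.
W_ext = qΔV = -1.67×10⁻⁴ J.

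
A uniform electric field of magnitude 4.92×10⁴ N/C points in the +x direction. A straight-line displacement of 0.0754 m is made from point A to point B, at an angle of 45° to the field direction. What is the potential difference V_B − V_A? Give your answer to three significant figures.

Only the component of displacement along E changes the potential: ΔV = −E·d·cosθ.
ΔV = −(4.92×10⁴ V/m)(0.0754 m)cos45° = -2620 V.

-2620 V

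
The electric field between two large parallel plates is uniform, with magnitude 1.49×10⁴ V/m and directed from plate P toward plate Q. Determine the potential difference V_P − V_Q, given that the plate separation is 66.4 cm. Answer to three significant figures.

In a uniform field, potential decreases in the direction of E: ΔV = −E·d for a displacement d parallel to E.
Going from Q to P is a displacement of 66.4 cm opposite to the field, so V_P − V_Q = +Ed = 9890 V.

9890 V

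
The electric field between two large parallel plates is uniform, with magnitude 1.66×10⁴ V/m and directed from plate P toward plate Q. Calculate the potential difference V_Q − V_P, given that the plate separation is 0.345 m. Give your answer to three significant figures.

-5730 V

In a uniform field, potential decreases in the direction of E: ΔV = −E·d for a displacement d parallel to E.
Going from P to Q is a displacement of 0.345 m along the field, so V_Q − V_P = −Ed = -5730 V.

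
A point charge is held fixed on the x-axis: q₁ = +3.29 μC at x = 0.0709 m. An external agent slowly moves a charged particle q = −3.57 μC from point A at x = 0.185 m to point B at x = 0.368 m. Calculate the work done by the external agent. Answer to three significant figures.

0.570 J

For quasistatic motion the external work equals the change in potential energy: W_ext = qΔV = q(V_B − V_A).
At A: distance to the source charge is 0.114 m; V_A = kq₁/r = 2.59×10⁵ V.
At B: distance to the source charge is 0.297 m; V_B = kq₁/r = 9.96×10⁴ V.
ΔV = V_B − V_A = -1.60×10⁵ V.
W_ext = qΔV = (-3.57×10⁻⁶ C)(-1.60×10⁵ V) = 0.570 J.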